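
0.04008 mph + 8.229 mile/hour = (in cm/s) 369.7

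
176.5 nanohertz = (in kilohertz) 1.765e-10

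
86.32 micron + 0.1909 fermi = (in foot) 0.0002832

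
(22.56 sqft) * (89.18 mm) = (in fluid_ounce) 6320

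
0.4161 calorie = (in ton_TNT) 4.161e-10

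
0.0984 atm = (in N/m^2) 9970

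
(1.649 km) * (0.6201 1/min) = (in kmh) 61.35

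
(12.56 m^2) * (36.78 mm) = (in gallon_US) 122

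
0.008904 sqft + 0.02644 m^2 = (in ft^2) 0.2935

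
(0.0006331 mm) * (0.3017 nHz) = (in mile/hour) 4.273e-16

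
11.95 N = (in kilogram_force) 1.219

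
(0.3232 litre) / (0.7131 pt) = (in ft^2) 13.83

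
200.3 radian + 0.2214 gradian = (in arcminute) 6.886e+05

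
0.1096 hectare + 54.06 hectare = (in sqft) 5.831e+06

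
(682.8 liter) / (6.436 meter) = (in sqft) 1.142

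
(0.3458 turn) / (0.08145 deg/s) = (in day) 0.01769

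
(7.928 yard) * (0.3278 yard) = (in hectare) 0.0002173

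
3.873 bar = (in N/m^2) 3.873e+05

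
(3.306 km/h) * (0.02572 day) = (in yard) 2232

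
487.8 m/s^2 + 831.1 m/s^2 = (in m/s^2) 1319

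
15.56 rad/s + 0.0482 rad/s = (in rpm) 149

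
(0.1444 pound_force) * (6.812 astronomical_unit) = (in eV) 4.085e+30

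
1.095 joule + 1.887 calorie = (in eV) 5.611e+19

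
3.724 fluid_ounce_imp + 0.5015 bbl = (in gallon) 21.09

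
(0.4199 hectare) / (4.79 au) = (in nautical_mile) 3.164e-12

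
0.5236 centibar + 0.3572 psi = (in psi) 0.4331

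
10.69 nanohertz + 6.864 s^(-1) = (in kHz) 0.006864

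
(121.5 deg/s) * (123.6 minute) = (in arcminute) 5.406e+07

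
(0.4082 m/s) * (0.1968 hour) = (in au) 1.933e-09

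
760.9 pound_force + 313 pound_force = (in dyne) 4.777e+08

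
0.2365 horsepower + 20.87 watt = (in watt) 197.2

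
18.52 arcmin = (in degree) 0.3087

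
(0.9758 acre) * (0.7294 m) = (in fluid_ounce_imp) 1.014e+08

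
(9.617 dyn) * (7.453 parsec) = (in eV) 1.38e+32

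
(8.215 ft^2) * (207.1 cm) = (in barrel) 9.942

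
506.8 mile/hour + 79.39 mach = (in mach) 80.06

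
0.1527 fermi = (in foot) 5.01e-16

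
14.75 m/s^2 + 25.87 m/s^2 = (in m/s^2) 40.62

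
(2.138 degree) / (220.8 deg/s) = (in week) 1.601e-08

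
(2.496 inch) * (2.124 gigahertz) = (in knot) 2.618e+08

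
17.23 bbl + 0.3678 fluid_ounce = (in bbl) 17.23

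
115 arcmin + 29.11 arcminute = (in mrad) 41.92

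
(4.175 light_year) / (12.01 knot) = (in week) 1.057e+10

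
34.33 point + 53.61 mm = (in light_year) 6.947e-18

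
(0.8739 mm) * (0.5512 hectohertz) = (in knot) 0.09363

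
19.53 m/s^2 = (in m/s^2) 19.53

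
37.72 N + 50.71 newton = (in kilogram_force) 9.017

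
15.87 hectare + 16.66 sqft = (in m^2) 1.587e+05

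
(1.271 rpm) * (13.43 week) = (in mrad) 1.081e+09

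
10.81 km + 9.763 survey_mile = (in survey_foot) 8.701e+04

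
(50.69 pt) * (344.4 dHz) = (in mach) 0.001809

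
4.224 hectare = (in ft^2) 4.547e+05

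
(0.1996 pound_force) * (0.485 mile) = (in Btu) 0.6568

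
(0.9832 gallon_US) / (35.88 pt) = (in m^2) 0.294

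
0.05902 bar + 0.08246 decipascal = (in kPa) 5.902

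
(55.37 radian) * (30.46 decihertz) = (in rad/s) 168.7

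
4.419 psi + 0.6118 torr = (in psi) 4.431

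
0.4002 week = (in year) 0.007675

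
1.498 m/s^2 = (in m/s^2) 1.498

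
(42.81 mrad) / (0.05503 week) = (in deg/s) 7.37e-05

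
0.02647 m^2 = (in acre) 6.541e-06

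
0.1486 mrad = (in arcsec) 30.65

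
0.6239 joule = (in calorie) 0.1491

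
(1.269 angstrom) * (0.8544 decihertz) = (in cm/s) 1.084e-09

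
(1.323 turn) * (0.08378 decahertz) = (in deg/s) 399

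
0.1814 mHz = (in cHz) 0.01814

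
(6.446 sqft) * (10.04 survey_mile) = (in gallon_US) 2.556e+06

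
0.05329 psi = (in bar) 0.003674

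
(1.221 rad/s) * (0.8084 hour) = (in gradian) 2.262e+05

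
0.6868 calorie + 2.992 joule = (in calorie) 1.402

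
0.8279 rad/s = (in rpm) 7.906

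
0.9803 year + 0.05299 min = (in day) 357.8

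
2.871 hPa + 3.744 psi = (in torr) 195.8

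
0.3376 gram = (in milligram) 337.6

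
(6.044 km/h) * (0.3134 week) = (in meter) 3.182e+05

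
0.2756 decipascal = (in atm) 2.72e-07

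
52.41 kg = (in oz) 1849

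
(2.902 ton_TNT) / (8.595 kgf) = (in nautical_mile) 7.778e+04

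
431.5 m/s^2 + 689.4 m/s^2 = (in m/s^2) 1121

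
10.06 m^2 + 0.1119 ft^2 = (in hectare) 0.001007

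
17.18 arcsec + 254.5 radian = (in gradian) 1.62e+04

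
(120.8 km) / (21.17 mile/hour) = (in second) 1.276e+04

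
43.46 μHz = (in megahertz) 4.346e-11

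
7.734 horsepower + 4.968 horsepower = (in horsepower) 12.7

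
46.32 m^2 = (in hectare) 0.004632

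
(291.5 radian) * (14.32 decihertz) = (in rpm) 3986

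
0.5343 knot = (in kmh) 0.9895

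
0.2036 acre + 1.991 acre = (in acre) 2.195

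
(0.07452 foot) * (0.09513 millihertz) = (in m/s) 2.161e-06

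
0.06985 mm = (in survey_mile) 4.34e-08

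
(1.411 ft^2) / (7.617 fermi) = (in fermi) 1.721e+28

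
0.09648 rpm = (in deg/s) 0.5789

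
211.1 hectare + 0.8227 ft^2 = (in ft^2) 2.272e+07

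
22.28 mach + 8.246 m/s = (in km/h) 2.734e+04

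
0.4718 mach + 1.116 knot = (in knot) 313.4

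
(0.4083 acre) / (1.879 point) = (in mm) 2.493e+09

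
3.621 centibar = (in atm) 0.03574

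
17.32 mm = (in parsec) 5.613e-19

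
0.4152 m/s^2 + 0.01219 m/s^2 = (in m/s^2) 0.4274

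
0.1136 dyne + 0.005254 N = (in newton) 0.005255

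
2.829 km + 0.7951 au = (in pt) 3.372e+14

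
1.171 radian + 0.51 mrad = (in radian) 1.172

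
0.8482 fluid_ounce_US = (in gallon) 0.006627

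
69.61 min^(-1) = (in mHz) 1160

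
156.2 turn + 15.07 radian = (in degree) 5.71e+04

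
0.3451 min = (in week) 3.424e-05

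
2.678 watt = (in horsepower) 0.003591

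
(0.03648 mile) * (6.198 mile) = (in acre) 144.7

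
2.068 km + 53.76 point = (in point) 5.862e+06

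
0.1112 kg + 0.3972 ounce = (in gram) 122.5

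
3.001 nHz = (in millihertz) 3.001e-06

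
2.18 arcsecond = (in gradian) 0.0006728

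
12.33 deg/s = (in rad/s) 0.2152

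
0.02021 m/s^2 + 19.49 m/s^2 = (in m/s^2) 19.51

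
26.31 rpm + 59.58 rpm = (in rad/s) 8.994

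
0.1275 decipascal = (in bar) 1.275e-07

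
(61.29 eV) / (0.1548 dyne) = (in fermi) 6344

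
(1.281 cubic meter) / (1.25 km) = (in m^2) 0.001025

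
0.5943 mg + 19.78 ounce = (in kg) 0.5608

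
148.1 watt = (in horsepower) 0.1986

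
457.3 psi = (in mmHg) 2.365e+04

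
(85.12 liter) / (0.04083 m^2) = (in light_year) 2.204e-16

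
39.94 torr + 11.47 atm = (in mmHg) 8757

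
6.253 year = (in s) 1.972e+08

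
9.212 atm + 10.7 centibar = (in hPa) 9441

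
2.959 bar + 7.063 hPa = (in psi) 43.02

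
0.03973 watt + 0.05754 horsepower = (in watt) 42.95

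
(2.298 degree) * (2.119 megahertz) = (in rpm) 8.116e+05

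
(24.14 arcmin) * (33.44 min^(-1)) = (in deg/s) 0.2242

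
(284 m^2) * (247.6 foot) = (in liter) 2.143e+07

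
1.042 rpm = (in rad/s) 0.1091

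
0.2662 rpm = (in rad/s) 0.02788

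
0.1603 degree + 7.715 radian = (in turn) 1.228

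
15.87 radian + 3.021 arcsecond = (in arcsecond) 3.273e+06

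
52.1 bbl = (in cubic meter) 8.283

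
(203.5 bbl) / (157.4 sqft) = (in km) 0.002213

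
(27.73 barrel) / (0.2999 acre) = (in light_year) 3.84e-19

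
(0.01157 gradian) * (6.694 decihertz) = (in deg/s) 0.00697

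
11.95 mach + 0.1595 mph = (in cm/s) 4.069e+05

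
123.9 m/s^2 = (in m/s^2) 123.9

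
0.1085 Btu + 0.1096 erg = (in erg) 1.145e+09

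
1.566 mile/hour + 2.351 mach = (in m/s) 801.2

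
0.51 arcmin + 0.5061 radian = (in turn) 0.08057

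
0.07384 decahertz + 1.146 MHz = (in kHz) 1146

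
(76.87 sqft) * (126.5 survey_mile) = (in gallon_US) 3.841e+08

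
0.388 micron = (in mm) 0.000388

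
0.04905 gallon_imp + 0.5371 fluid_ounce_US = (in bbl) 0.001502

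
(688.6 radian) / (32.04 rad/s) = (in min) 0.3582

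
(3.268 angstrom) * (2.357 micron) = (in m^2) 7.703e-16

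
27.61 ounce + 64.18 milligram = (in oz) 27.61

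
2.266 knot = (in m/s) 1.166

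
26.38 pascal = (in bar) 0.0002638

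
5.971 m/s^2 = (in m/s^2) 5.971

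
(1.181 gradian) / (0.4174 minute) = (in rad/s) 0.0007407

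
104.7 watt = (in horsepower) 0.1404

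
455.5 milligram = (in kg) 0.0004555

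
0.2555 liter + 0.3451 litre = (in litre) 0.6006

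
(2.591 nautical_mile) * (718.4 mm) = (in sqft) 3.711e+04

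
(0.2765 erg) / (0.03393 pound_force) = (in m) 1.832e-07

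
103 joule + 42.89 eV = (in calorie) 24.62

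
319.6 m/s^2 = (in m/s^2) 319.6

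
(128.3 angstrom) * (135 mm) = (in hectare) 1.732e-13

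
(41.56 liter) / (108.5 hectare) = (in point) 0.0001086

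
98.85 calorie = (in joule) 413.6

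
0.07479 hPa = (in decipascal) 74.79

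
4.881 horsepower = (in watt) 3640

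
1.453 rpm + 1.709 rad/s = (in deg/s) 106.6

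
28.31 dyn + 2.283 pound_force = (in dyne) 1.016e+06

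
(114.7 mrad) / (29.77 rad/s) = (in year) 1.222e-10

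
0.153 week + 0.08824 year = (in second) 2.875e+06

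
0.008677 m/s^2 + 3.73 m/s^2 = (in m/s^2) 3.739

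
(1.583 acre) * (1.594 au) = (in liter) 1.528e+18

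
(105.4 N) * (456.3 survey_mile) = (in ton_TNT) 0.0185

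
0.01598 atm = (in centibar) 1.619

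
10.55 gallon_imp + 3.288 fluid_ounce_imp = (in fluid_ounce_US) 1625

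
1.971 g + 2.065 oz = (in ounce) 2.135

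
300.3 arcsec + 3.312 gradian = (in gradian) 3.405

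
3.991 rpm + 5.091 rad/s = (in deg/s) 315.6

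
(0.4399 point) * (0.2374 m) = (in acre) 9.104e-09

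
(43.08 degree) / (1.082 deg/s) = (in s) 39.82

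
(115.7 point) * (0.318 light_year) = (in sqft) 1.322e+15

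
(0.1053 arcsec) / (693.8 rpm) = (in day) 8.133e-14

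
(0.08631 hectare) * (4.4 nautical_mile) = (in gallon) 1.858e+09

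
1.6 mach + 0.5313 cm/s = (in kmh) 1961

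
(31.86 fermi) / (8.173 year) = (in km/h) 4.45e-22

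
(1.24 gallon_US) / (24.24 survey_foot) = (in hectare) 6.353e-08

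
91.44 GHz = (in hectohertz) 9.144e+08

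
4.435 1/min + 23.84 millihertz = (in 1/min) 5.865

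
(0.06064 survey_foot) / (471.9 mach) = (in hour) 3.195e-11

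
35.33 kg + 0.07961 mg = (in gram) 3.533e+04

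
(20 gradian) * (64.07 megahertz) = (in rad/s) 2.013e+07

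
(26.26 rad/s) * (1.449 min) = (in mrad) 2.283e+06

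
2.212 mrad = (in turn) 0.0003521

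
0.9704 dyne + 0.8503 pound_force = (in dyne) 3.782e+05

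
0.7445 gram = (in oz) 0.02626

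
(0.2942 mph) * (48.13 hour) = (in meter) 2.279e+04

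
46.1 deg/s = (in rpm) 7.683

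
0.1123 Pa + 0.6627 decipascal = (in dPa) 1.786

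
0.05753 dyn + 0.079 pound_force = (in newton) 0.3514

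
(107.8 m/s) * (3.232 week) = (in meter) 2.107e+08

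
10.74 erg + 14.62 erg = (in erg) 25.36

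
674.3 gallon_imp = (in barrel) 19.28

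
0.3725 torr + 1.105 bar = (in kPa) 110.5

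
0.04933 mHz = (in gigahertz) 4.933e-14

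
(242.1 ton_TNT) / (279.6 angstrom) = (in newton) 3.623e+19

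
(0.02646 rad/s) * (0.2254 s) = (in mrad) 5.964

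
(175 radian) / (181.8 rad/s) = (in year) 3.052e-08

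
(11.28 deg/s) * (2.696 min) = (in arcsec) 6.569e+06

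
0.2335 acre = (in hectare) 0.09449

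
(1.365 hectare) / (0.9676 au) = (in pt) 0.0002673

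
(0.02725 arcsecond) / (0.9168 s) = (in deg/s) 8.256e-06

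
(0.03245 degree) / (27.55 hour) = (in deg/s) 3.272e-07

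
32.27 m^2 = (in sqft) 347.4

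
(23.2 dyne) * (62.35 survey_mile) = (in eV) 1.453e+20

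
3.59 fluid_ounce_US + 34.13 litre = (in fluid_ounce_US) 1158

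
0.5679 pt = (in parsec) 6.493e-21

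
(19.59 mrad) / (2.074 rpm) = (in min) 0.001503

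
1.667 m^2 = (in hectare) 0.0001667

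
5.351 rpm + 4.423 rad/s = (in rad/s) 4.983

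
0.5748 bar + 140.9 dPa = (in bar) 0.5749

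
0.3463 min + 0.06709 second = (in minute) 0.3474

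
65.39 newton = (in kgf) 6.668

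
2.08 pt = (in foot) 0.002407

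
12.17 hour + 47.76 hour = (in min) 3596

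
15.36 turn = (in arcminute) 3.318e+05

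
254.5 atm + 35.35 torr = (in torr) 1.935e+05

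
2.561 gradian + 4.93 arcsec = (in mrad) 40.25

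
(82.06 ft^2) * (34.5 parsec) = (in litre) 8.116e+21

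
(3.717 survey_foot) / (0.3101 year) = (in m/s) 1.159e-07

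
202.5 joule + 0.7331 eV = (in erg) 2.025e+09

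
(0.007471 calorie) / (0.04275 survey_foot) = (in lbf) 0.5393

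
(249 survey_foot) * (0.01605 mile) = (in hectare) 0.196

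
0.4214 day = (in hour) 10.11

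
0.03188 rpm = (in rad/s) 0.003338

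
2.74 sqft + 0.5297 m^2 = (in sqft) 8.442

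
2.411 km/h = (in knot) 1.302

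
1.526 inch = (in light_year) 4.097e-18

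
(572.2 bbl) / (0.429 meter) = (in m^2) 212.1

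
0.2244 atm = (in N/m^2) 2.274e+04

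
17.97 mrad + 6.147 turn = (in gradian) 2460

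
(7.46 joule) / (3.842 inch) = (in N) 76.44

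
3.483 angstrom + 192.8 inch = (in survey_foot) 16.07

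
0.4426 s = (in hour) 0.0001229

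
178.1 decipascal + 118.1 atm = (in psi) 1736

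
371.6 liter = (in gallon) 98.17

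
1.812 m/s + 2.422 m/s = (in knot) 8.23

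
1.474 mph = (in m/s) 0.6589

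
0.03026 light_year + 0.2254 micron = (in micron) 2.863e+20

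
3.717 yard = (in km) 0.003399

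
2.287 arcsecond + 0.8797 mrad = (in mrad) 0.8908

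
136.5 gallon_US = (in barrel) 3.25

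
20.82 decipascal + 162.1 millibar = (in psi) 2.351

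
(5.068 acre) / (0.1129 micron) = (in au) 1.214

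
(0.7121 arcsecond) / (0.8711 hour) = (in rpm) 1.051e-08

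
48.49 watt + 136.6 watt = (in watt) 185.1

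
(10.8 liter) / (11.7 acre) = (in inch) 8.98e-06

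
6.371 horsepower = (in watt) 4751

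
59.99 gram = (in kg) 0.05999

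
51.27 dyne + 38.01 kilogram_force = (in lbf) 83.8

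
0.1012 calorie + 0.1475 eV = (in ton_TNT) 1.012e-10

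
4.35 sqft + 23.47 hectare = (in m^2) 2.347e+05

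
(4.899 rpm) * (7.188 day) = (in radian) 3.186e+05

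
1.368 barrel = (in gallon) 57.46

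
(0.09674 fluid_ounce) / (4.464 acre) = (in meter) 1.584e-10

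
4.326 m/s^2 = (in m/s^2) 4.326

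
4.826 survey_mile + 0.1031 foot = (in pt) 2.202e+07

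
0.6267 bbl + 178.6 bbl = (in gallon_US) 7528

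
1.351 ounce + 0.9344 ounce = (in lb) 0.1428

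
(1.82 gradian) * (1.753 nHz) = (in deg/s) 2.871e-09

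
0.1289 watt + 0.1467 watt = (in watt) 0.2756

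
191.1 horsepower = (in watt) 1.425e+05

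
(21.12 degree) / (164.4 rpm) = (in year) 6.789e-10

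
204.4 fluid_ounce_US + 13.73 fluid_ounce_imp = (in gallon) 1.7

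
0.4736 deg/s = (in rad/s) 0.008266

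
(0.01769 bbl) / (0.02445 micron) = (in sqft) 1.238e+06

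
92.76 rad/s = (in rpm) 885.8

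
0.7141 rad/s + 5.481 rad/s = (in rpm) 59.16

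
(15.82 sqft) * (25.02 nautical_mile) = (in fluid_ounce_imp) 2.397e+09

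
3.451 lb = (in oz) 55.22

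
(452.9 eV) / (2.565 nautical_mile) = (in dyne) 1.528e-15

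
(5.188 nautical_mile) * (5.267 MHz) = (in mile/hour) 1.132e+11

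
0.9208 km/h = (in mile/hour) 0.5722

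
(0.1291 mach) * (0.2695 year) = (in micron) 3.736e+14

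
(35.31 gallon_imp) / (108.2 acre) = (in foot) 1.203e-06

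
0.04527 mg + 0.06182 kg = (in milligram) 6.182e+04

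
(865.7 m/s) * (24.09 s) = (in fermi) 2.085e+19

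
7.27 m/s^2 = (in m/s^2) 7.27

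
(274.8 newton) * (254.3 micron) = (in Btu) 6.624e-05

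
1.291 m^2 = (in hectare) 0.0001291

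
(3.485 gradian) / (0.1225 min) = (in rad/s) 0.007448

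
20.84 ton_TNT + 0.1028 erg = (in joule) 8.719e+10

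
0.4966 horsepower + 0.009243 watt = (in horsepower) 0.4966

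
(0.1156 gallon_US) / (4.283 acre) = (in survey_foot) 8.283e-08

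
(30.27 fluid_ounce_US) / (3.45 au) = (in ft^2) 1.867e-14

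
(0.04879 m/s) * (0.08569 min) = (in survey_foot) 0.823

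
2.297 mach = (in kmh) 2816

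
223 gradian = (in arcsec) 7.225e+05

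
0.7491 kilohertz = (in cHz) 7.491e+04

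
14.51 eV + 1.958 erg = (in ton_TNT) 4.68e-17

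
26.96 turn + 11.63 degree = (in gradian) 1.08e+04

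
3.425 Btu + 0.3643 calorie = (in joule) 3615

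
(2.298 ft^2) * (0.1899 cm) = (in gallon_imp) 0.08918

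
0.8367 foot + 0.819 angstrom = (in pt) 722.9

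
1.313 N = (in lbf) 0.2952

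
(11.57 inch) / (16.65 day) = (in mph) 4.57e-07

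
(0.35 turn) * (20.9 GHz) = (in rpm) 4.389e+11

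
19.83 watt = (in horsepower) 0.02659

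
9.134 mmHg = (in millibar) 12.18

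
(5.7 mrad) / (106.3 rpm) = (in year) 1.624e-11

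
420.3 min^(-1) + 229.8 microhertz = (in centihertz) 700.5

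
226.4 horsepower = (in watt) 1.688e+05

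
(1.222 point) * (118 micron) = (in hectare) 5.087e-12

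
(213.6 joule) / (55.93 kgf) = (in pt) 1104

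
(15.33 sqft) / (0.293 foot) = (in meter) 15.95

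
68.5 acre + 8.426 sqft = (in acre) 68.5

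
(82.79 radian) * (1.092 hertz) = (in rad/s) 90.41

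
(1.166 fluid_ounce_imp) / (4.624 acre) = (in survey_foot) 5.809e-09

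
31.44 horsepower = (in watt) 2.344e+04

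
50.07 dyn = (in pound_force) 0.0001126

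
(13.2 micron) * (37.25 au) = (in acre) 1.818e+04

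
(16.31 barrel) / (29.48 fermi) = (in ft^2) 9.468e+14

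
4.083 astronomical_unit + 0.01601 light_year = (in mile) 9.45e+10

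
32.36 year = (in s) 1.021e+09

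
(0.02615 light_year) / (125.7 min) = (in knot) 6.376e+10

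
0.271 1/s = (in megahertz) 2.71e-07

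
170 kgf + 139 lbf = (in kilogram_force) 233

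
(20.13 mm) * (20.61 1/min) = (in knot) 0.01344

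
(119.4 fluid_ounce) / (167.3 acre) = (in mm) 5.215e-06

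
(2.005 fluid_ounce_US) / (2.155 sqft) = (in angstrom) 2.962e+06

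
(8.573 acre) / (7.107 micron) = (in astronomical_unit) 0.03263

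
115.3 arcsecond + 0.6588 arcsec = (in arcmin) 1.933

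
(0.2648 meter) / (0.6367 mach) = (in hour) 3.393e-07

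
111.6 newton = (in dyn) 1.116e+07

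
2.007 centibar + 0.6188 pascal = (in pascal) 2008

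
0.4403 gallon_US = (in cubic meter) 0.001667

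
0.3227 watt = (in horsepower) 0.0004327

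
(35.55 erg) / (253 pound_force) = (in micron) 0.003159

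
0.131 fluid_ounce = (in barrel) 2.437e-05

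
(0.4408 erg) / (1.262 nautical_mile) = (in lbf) 4.24e-12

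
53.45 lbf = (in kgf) 24.24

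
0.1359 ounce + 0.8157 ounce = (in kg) 0.02698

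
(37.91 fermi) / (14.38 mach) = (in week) 1.28e-23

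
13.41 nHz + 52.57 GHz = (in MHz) 5.257e+04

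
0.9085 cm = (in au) 6.073e-14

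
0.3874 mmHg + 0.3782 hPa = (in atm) 0.000883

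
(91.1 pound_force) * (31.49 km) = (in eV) 7.965e+25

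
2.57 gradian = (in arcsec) 8327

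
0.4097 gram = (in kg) 0.0004097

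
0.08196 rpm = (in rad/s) 0.008583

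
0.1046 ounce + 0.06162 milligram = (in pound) 0.006538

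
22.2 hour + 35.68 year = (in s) 1.125e+09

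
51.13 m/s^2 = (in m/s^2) 51.13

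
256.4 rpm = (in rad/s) 26.85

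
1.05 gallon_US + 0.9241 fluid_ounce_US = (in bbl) 0.02517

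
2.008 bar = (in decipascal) 2.008e+06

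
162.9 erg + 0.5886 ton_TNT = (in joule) 2.463e+09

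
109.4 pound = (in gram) 4.962e+04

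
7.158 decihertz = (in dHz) 7.158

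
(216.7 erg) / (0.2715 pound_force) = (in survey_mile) 1.115e-08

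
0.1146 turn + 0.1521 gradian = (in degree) 41.39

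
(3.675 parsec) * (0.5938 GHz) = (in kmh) 2.424e+26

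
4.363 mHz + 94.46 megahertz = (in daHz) 9.446e+06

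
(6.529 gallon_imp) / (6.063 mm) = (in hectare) 0.0004896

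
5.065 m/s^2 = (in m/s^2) 5.065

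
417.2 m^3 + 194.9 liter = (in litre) 4.174e+05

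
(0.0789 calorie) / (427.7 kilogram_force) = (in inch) 0.003099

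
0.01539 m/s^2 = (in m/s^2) 0.01539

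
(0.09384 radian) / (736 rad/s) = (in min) 2.125e-06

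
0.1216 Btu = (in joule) 128.3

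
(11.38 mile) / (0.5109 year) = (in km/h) 0.004092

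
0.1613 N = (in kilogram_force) 0.01645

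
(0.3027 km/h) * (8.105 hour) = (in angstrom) 2.453e+13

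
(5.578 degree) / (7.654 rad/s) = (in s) 0.01272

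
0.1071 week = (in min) 1080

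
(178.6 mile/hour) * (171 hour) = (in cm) 4.915e+09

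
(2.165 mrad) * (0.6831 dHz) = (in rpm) 0.001412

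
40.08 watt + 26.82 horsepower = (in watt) 2.004e+04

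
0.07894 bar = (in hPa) 78.94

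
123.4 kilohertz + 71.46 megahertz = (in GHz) 0.07158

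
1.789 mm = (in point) 5.071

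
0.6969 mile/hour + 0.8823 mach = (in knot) 584.6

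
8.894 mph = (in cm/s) 397.6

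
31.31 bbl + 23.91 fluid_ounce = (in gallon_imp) 1095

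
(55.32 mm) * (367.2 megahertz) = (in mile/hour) 4.544e+07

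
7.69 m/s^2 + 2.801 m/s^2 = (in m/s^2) 10.49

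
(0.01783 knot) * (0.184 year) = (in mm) 5.322e+07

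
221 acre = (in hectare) 89.44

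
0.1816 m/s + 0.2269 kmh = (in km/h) 0.8807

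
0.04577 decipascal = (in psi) 6.638e-07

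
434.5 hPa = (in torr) 325.9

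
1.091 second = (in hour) 0.0003031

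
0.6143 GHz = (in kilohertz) 6.143e+05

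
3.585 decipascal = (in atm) 3.538e-06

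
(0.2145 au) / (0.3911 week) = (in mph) 3.035e+05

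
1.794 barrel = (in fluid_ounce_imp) 1.004e+04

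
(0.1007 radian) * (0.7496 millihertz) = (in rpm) 0.0007208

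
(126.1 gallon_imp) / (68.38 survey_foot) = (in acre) 6.797e-06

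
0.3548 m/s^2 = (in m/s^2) 0.3548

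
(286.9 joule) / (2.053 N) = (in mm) 1.397e+05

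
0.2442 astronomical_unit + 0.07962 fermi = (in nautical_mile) 1.973e+07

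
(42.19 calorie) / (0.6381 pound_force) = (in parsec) 2.015e-15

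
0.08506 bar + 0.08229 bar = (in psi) 2.427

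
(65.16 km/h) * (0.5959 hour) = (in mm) 3.883e+07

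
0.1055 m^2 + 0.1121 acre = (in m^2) 453.8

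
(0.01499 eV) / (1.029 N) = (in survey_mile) 1.45e-24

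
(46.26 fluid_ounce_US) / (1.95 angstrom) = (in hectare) 701.6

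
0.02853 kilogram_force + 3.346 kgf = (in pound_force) 7.44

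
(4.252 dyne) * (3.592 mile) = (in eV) 1.534e+18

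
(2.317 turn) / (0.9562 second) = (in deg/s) 872.3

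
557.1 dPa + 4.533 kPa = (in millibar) 45.89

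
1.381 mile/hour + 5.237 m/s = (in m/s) 5.854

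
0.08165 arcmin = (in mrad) 0.02375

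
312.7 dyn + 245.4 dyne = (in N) 0.005581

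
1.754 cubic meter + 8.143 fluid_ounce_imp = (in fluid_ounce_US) 5.932e+04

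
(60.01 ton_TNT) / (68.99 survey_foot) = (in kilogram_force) 1.218e+09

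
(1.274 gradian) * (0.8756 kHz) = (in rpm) 167.3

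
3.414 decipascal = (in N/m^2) 0.3414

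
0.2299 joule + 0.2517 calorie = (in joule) 1.283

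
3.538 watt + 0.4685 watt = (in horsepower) 0.005373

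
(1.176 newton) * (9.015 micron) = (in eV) 6.617e+13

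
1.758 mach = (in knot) 1164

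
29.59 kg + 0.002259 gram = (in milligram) 2.959e+07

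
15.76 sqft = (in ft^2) 15.76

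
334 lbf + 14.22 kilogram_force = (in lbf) 365.3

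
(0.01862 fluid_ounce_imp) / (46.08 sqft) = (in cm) 1.236e-05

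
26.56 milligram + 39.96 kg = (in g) 3.996e+04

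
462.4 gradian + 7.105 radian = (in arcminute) 4.939e+04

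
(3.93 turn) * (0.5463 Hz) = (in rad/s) 13.49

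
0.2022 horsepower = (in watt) 150.8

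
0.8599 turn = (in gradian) 344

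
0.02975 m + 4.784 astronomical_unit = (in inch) 2.818e+13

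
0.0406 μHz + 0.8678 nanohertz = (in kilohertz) 4.147e-11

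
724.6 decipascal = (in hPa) 0.7246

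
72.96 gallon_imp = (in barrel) 2.086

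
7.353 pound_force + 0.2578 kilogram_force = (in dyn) 3.524e+06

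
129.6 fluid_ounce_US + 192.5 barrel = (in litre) 3.061e+04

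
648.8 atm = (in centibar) 6.574e+04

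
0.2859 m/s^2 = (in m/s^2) 0.2859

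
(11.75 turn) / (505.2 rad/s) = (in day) 1.691e-06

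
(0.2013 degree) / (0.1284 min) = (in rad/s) 0.000456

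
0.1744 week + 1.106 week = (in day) 8.963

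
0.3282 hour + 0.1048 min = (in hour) 0.3299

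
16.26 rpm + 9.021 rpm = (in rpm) 25.28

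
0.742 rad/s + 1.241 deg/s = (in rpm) 7.292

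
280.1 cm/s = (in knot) 5.445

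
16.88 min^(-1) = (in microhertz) 2.813e+05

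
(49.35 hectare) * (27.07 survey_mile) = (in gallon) 5.68e+12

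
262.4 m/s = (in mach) 0.7706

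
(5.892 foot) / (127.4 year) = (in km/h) 1.609e-09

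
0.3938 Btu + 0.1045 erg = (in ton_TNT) 9.93e-08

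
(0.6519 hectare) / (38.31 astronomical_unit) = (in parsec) 3.686e-26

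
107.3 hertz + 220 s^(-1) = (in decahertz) 32.73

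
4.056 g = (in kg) 0.004056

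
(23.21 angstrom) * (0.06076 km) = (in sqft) 1.518e-06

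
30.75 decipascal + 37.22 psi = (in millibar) 2566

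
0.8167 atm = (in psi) 12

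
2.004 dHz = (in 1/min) 12.02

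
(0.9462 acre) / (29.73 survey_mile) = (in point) 226.9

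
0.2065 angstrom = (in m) 2.065e-11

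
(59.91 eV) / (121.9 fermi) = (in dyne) 7.874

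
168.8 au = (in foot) 8.285e+13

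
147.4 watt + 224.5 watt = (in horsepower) 0.4987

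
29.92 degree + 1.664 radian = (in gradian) 139.2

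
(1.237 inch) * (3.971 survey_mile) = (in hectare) 0.02008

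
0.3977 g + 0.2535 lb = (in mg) 1.154e+05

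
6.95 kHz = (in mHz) 6.95e+06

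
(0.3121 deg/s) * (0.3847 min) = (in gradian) 8.004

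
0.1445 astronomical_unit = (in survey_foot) 7.092e+10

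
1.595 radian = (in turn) 0.2539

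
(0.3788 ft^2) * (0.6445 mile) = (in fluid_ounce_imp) 1.285e+06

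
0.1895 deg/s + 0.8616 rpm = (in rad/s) 0.09353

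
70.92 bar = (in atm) 69.99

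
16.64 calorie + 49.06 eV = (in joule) 69.62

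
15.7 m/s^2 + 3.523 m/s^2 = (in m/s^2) 19.22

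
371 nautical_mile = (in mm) 6.871e+08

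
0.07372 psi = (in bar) 0.005083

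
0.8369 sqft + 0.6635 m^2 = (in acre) 0.0001832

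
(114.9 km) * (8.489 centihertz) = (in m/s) 9754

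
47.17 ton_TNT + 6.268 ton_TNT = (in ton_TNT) 53.44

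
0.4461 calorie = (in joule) 1.866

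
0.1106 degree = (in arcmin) 6.636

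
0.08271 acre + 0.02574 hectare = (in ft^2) 6373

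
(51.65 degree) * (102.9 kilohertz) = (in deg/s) 5.315e+06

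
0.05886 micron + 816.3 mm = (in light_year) 8.628e-17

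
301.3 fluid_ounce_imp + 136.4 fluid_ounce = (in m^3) 0.01259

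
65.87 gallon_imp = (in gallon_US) 79.11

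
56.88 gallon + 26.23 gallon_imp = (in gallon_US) 88.38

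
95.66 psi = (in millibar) 6596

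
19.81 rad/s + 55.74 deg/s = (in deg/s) 1191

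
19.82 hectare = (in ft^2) 2.133e+06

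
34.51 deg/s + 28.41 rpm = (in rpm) 34.16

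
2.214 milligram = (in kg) 2.214e-06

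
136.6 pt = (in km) 4.819e-05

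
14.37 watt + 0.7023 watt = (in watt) 15.07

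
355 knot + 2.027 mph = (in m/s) 183.5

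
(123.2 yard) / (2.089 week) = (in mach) 2.619e-07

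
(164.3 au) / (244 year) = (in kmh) 1.15e+04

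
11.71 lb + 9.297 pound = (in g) 9529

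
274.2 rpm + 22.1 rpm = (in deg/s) 1778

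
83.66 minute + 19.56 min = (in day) 0.07168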